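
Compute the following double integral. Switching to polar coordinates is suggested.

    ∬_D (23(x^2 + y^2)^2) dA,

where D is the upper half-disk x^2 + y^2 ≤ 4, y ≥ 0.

The region D is 0 ≤ r ≤ 2, 0 ≤ θ ≤ π in polar coordinates, where x = r cos(θ), y = r sin(θ), and dA = r dr dθ.

Under the substitution, the integrand becomes 23r^4, so

    ∬_D (23(x^2 + y^2)^2) dA = ∫_{0}^{π} ∫_{0}^{2} (23r^4) · r dr dθ.

Inner integral (in r): ∫_{0}^{2} (23r^4) · r dr = 736/3.

Outer integral (in θ): ∫_{0}^{π} (736/3) dθ = 736π/3.

Therefore ∬_D (23(x^2 + y^2)^2) dA = 736π/3.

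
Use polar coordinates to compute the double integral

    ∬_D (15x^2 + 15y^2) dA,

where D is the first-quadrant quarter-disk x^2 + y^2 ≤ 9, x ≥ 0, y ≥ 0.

The region D is 0 ≤ r ≤ 3, 0 ≤ θ ≤ π/2 in polar coordinates, where x = r cos(θ), y = r sin(θ), and dA = r dr dθ.

Under the substitution, the integrand becomes 15r^2, so

    ∬_D (15x^2 + 15y^2) dA = ∫_{0}^{π/2} ∫_{0}^{3} (15r^2) · r dr dθ.

Inner integral (in r): ∫_{0}^{3} (15r^2) · r dr = 1215/4.

Outer integral (in θ): ∫_{0}^{π/2} (1215/4) dθ = 1215π/8.

Therefore ∬_D (15x^2 + 15y^2) dA = 1215π/8.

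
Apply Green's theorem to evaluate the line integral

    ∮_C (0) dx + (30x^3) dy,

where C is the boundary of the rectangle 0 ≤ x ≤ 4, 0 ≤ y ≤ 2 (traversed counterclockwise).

Green's theorem converts the closed line integral into a double integral over the enclosed region D:

    ∮_C P dx + Q dy = ∬_D (∂Q/∂x - ∂P/∂y) dA.

Here P = 0, Q = 30x^3, so

    ∂Q/∂x = 90x^2,    ∂P/∂y = 0,
    ∂Q/∂x - ∂P/∂y = 90x^2.

D is the region 0 ≤ x ≤ 4, 0 ≤ y ≤ 2. Evaluating the double integral:

    ∬_D (90x^2) dA = ∫_0^{4} ∫_0^{2} (90x^2) dy dx.

Inner (y from 0 to 2): 180x^2.
Outer (x from 0 to 4): 3840.

Therefore ∮_C P dx + Q dy = 3840.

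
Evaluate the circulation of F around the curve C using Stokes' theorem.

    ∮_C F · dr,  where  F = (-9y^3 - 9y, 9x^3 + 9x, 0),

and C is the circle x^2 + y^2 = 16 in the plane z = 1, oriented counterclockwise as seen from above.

Let S be the flat disk x^2 + y^2 ≤ 16 in the plane z = 1, with upward unit normal n̂ = ẑ. By Stokes' theorem,

    ∮_C F · dr = ∬_S (∇ × F) · n̂ dS = ∬_D (curl F)_z dA,

where D is the disk x^2 + y^2 ≤ 16.

Compute the curl of F = (-9y^3 - 9y, 9x^3 + 9x, 0):
    (∇ × F)_x = ∂F_z/∂y - ∂F_y/∂z = 0,
    (∇ × F)_y = ∂F_x/∂z - ∂F_z/∂x = 0,
    (∇ × F)_z = ∂F_y/∂x - ∂F_x/∂y = 27x^2 + 27y^2 + 18.

On z = 1, (curl F)_z = 27x^2 + 27y^2 + 18.

Convert to polar (x = r cos θ, y = r sin θ, dA = r dr dθ); the integrand becomes 27r^2 + 18, so

    ∬_D (curl F)_z dA = ∫_0^{2π} ∫_0^{4} (27r^2 + 18) · r dr dθ.

Inner (r from 0 to 4): 1872.
Outer (θ from 0 to 2π): 3744π.

Therefore ∮_C F · dr = 3744π.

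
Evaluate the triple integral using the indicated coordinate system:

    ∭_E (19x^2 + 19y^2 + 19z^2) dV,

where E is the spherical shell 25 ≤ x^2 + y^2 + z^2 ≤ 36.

In spherical coordinates, x = ρ sin(φ) cos(θ), y = ρ sin(φ) sin(θ), z = ρ cos(φ), and dV = ρ^2 sin(φ) dρ dφ dθ.

The integrand becomes 19ρ^2, so

    ∭_E (19x^2 + 19y^2 + 19z^2) dV = ∫_{0}^{2π} ∫_{0}^{π} ∫_{5}^{6} (19ρ^2) · ρ^2 sin(φ) dρ dφ dθ.

Inner (ρ): 88369sin(φ)/5.
Middle (φ): 176738/5.
Outer (θ): 353476π/5.

Therefore the triple integral equals 353476π/5.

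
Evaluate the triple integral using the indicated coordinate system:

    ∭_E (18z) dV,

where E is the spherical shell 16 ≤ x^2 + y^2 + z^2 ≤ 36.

In spherical coordinates, x = ρ sin(φ) cos(θ), y = ρ sin(φ) sin(θ), z = ρ cos(φ), and dV = ρ^2 sin(φ) dρ dφ dθ.

The integrand becomes 18ρ cos(φ), so

    ∭_E (18z) dV = ∫_{0}^{2π} ∫_{0}^{π} ∫_{4}^{6} (18ρ cos(φ)) · ρ^2 sin(φ) dρ dφ dθ.

Inner (ρ): 2340sin(2φ).
Middle (φ): 0.
Outer (θ): 0.

Therefore the triple integral equals 0.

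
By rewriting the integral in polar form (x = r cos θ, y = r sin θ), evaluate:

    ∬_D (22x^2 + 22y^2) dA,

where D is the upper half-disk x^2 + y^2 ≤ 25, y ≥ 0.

The region D is 0 ≤ r ≤ 5, 0 ≤ θ ≤ π in polar coordinates, where x = r cos(θ), y = r sin(θ), and dA = r dr dθ.

Under the substitution, the integrand becomes 22r^2, so

    ∬_D (22x^2 + 22y^2) dA = ∫_{0}^{π} ∫_{0}^{5} (22r^2) · r dr dθ.

Inner integral (in r): ∫_{0}^{5} (22r^2) · r dr = 6875/2.

Outer integral (in θ): ∫_{0}^{π} (6875/2) dθ = 6875π/2.

Therefore ∬_D (22x^2 + 22y^2) dA = 6875π/2.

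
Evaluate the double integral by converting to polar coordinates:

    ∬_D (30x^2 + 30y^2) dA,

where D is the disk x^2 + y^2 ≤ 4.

The region D is 0 ≤ r ≤ 2, 0 ≤ θ ≤ 2π in polar coordinates, where x = r cos(θ), y = r sin(θ), and dA = r dr dθ.

Under the substitution, the integrand becomes 30r^2, so

    ∬_D (30x^2 + 30y^2) dA = ∫_{0}^{2π} ∫_{0}^{2} (30r^2) · r dr dθ.

Inner integral (in r): ∫_{0}^{2} (30r^2) · r dr = 120.

Outer integral (in θ): ∫_{0}^{2π} (120) dθ = 240π.

Therefore ∬_D (30x^2 + 30y^2) dA = 240π.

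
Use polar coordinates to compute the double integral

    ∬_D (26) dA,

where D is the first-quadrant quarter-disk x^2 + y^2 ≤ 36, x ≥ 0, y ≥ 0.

The region D is 0 ≤ r ≤ 6, 0 ≤ θ ≤ π/2 in polar coordinates, where x = r cos(θ), y = r sin(θ), and dA = r dr dθ.

Under the substitution, the integrand becomes 26, so

    ∬_D (26) dA = ∫_{0}^{π/2} ∫_{0}^{6} (26) · r dr dθ.

Inner integral (in r): ∫_{0}^{6} (26) · r dr = 468.

Outer integral (in θ): ∫_{0}^{π/2} (468) dθ = 234π.

Therefore ∬_D (26) dA = 234π.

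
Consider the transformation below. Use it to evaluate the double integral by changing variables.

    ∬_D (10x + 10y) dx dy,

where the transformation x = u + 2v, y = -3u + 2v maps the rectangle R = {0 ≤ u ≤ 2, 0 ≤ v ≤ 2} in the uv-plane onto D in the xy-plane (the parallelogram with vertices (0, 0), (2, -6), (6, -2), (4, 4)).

Compute the Jacobian determinant of (x, y) with respect to (u, v):

    ∂(x,y)/∂(u,v) = | 1  2 | = (1)(2) - (2)(-3) = 8.
                   | -3  2 |

Its absolute value is |J| = 8 (the area scaling factor).

Substituting x = u + 2v, y = -3u + 2v into the integrand,

    10x + 10y → -20u + 40v,

so the integral becomes

    ∬_R (-20u + 40v) · |J| du dv = ∫_0^2 ∫_0^2 (-160u + 320v) dv du.

Inner (v): 640 - 320u.
Outer (u): 640.

Therefore ∬_D (10x + 10y) dx dy = 640.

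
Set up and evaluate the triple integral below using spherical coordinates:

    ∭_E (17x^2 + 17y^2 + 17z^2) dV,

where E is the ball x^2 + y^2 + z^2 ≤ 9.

In spherical coordinates, x = ρ sin(φ) cos(θ), y = ρ sin(φ) sin(θ), z = ρ cos(φ), and dV = ρ^2 sin(φ) dρ dφ dθ.

The integrand becomes 17ρ^2, so

    ∭_E (17x^2 + 17y^2 + 17z^2) dV = ∫_{0}^{2π} ∫_{0}^{π} ∫_{0}^{3} (17ρ^2) · ρ^2 sin(φ) dρ dφ dθ.

Inner (ρ): 4131sin(φ)/5.
Middle (φ): 8262/5.
Outer (θ): 16524π/5.

Therefore the triple integral equals 16524π/5.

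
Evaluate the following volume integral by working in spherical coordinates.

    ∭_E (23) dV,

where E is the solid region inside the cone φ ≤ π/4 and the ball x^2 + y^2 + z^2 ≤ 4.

In spherical coordinates, x = ρ sin(φ) cos(θ), y = ρ sin(φ) sin(θ), z = ρ cos(φ), and dV = ρ^2 sin(φ) dρ dφ dθ.

The integrand becomes 23, so

    ∭_E (23) dV = ∫_{0}^{2π} ∫_{0}^{π/4} ∫_{0}^{2} (23) · ρ^2 sin(φ) dρ dφ dθ.

Inner (ρ): 184sin(φ)/3.
Middle (φ): 184/3 - 92sqrt(2)/3.
Outer (θ): 184π (2 - sqrt(2))/3.

Therefore the triple integral equals 184π (2 - sqrt(2))/3.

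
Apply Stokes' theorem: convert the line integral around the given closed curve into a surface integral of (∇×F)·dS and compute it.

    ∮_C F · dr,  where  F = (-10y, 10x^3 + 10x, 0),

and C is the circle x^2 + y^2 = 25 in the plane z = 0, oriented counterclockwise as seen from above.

Let S be the flat disk x^2 + y^2 ≤ 25 in the plane z = 0, with upward unit normal n̂ = ẑ. By Stokes' theorem,

    ∮_C F · dr = ∬_S (∇ × F) · n̂ dS = ∬_D (curl F)_z dA,

where D is the disk x^2 + y^2 ≤ 25.

Compute the curl of F = (-10y, 10x^3 + 10x, 0):
    (∇ × F)_x = ∂F_z/∂y - ∂F_y/∂z = 0,
    (∇ × F)_y = ∂F_x/∂z - ∂F_z/∂x = 0,
    (∇ × F)_z = ∂F_y/∂x - ∂F_x/∂y = 30x^2 + 20.

On z = 0, (curl F)_z = 30x^2 + 20.

Convert to polar (x = r cos θ, y = r sin θ, dA = r dr dθ); the integrand becomes 30r^2cos(θ)^2 + 20, so

    ∬_D (curl F)_z dA = ∫_0^{2π} ∫_0^{5} (30r^2cos(θ)^2 + 20) · r dr dθ.

Inner (r from 0 to 5): 9375cos(θ)^2/2 + 250.
Outer (θ from 0 to 2π): 10375π/2.

Therefore ∮_C F · dr = 10375π/2.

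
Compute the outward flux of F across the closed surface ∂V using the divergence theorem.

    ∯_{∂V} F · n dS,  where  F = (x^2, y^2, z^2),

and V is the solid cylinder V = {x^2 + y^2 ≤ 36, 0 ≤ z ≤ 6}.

By the divergence theorem,

    ∯_{∂V} F · n dS = ∭_V (∇ · F) dV.

Compute the divergence:
    ∇ · F = ∂F_x/∂x + ∂F_y/∂y + ∂F_z/∂z = 2x + 2y + 2z.

In cylindrical coordinates, x = r cos(θ), y = r sin(θ), z = z, dV = r dr dθ dz, with 0 ≤ r ≤ 6, 0 ≤ θ ≤ 2π, 0 ≤ z ≤ 6.

The integrand, after substitution and multiplying by the volume element, becomes (2sqrt(2)r sin(θ + π/4) + 2z) · r, so

    ∭_V (∇·F) dV = ∫_0^{2π} ∫_0^{6} ∫_0^{6} (2sqrt(2)r sin(θ + π/4) + 2z) · r dz dr dθ.

Inner (z from 0 to 6): 12r (sqrt(2)r sin(θ + π/4) + 3).
Middle (r from 0 to 6): 864sqrt(2)sin(θ + π/4) + 648.
Outer (θ from 0 to 2π): 1296π.

Therefore ∯_{∂V} F · n dS = 1296π.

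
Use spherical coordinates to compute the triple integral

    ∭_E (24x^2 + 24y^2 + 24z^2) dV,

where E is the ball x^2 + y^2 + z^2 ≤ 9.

In spherical coordinates, x = ρ sin(φ) cos(θ), y = ρ sin(φ) sin(θ), z = ρ cos(φ), and dV = ρ^2 sin(φ) dρ dφ dθ.

The integrand becomes 24ρ^2, so

    ∭_E (24x^2 + 24y^2 + 24z^2) dV = ∫_{0}^{2π} ∫_{0}^{π} ∫_{0}^{3} (24ρ^2) · ρ^2 sin(φ) dρ dφ dθ.

Inner (ρ): 5832sin(φ)/5.
Middle (φ): 11664/5.
Outer (θ): 23328π/5.

Therefore the triple integral equals 23328π/5.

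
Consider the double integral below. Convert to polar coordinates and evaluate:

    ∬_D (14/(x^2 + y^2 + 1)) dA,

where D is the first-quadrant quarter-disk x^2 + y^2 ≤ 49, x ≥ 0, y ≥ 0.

The region D is 0 ≤ r ≤ 7, 0 ≤ θ ≤ π/2 in polar coordinates, where x = r cos(θ), y = r sin(θ), and dA = r dr dθ.

Under the substitution, the integrand becomes 14/(r^2 + 1), so

    ∬_D (14/(x^2 + y^2 + 1)) dA = ∫_{0}^{π/2} ∫_{0}^{7} (14/(r^2 + 1)) · r dr dθ.

Inner integral (in r): ∫_{0}^{7} (14/(r^2 + 1)) · r dr = log(781250000000).

Outer integral (in θ): ∫_{0}^{π/2} (log(781250000000)) dθ = log(781250000000^(π/2)).

Therefore ∬_D (14/(x^2 + y^2 + 1)) dA = log(781250000000^(π/2)).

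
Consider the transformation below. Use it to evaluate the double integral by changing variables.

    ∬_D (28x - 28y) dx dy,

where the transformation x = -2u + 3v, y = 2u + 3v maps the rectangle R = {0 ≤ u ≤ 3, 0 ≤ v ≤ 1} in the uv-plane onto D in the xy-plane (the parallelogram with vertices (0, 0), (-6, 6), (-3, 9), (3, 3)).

Compute the Jacobian determinant of (x, y) with respect to (u, v):

    ∂(x,y)/∂(u,v) = | -2  3 | = (-2)(3) - (3)(2) = -12.
                   | 2  3 |

Its absolute value is |J| = 12 (the area scaling factor).

Substituting x = -2u + 3v, y = 2u + 3v into the integrand,

    28x - 28y → -112u,

so the integral becomes

    ∬_R (-112u) · |J| du dv = ∫_0^3 ∫_0^1 (-1344u) dv du.

Inner (v): -1344u.
Outer (u): -6048.

Therefore ∬_D (28x - 28y) dx dy = -6048.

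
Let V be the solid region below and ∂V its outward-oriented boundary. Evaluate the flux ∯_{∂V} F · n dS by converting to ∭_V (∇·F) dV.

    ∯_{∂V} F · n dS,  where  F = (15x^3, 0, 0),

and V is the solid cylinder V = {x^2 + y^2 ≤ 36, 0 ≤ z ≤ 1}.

By the divergence theorem,

    ∯_{∂V} F · n dS = ∭_V (∇ · F) dV.

Compute the divergence:
    ∇ · F = ∂F_x/∂x + ∂F_y/∂y + ∂F_z/∂z = 45x^2 + 0 + 0 = 45x^2.

In cylindrical coordinates, x = r cos(θ), y = r sin(θ), z = z, dV = r dr dθ dz, with 0 ≤ r ≤ 6, 0 ≤ θ ≤ 2π, 0 ≤ z ≤ 1.

The integrand, after substitution and multiplying by the volume element, becomes (45r^2cos(θ)^2) · r, so

    ∭_V (∇·F) dV = ∫_0^{2π} ∫_0^{6} ∫_0^{1} (45r^2cos(θ)^2) · r dz dr dθ.

Inner (z from 0 to 1): 45r^3cos(θ)^2.
Middle (r from 0 to 6): 14580cos(θ)^2.
Outer (θ from 0 to 2π): 14580π.

Therefore ∯_{∂V} F · n dS = 14580π.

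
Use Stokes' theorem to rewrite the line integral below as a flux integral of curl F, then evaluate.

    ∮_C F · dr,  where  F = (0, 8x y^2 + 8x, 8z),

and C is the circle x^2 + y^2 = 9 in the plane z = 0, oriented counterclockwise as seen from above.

Let S be the flat disk x^2 + y^2 ≤ 9 in the plane z = 0, with upward unit normal n̂ = ẑ. By Stokes' theorem,

    ∮_C F · dr = ∬_S (∇ × F) · n̂ dS = ∬_D (curl F)_z dA,

where D is the disk x^2 + y^2 ≤ 9.

Compute the curl of F = (0, 8x y^2 + 8x, 8z):
    (∇ × F)_x = ∂F_z/∂y - ∂F_y/∂z = 0,
    (∇ × F)_y = ∂F_x/∂z - ∂F_z/∂x = 0,
    (∇ × F)_z = ∂F_y/∂x - ∂F_x/∂y = 8y^2 + 8.

On z = 0, (curl F)_z = 8y^2 + 8.

Convert to polar (x = r cos θ, y = r sin θ, dA = r dr dθ); the integrand becomes 8r^2sin(θ)^2 + 8, so

    ∬_D (curl F)_z dA = ∫_0^{2π} ∫_0^{3} (8r^2sin(θ)^2 + 8) · r dr dθ.

Inner (r from 0 to 3): 162sin(θ)^2 + 36.
Outer (θ from 0 to 2π): 234π.

Therefore ∮_C F · dr = 234π.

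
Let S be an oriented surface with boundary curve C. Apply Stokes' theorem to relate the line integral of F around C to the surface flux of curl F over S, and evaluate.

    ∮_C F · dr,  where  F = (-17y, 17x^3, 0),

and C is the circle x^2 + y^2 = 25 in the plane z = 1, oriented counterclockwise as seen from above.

Let S be the flat disk x^2 + y^2 ≤ 25 in the plane z = 1, with upward unit normal n̂ = ẑ. By Stokes' theorem,

    ∮_C F · dr = ∬_S (∇ × F) · n̂ dS = ∬_D (curl F)_z dA,

where D is the disk x^2 + y^2 ≤ 25.

Compute the curl of F = (-17y, 17x^3, 0):
    (∇ × F)_x = ∂F_z/∂y - ∂F_y/∂z = 0,
    (∇ × F)_y = ∂F_x/∂z - ∂F_z/∂x = 0,
    (∇ × F)_z = ∂F_y/∂x - ∂F_x/∂y = 51x^2 + 17.

On z = 1, (curl F)_z = 51x^2 + 17.

Convert to polar (x = r cos θ, y = r sin θ, dA = r dr dθ); the integrand becomes 51r^2cos(θ)^2 + 17, so

    ∬_D (curl F)_z dA = ∫_0^{2π} ∫_0^{5} (51r^2cos(θ)^2 + 17) · r dr dθ.

Inner (r from 0 to 5): 31875cos(θ)^2/4 + 425/2.
Outer (θ from 0 to 2π): 33575π/4.

Therefore ∮_C F · dr = 33575π/4.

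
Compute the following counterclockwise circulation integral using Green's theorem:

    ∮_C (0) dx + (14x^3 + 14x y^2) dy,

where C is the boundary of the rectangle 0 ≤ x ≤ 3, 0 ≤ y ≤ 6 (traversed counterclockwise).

Green's theorem converts the closed line integral into a double integral over the enclosed region D:

    ∮_C P dx + Q dy = ∬_D (∂Q/∂x - ∂P/∂y) dA.

Here P = 0, Q = 14x^3 + 14x y^2, so

    ∂Q/∂x = 42x^2 + 14y^2,    ∂P/∂y = 0,
    ∂Q/∂x - ∂P/∂y = 42x^2 + 14y^2.

D is the region 0 ≤ x ≤ 3, 0 ≤ y ≤ 6. Evaluating the double integral:

    ∬_D (42x^2 + 14y^2) dA = ∫_0^{3} ∫_0^{6} (42x^2 + 14y^2) dy dx.

Inner (y from 0 to 6): 252x^2 + 1008.
Outer (x from 0 to 3): 5292.

Therefore ∮_C P dx + Q dy = 5292.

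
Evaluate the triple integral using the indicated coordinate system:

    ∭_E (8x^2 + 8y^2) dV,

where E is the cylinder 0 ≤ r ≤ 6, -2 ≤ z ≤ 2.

In cylindrical coordinates, x = r cos(θ), y = r sin(θ), z = z, and dV = r dr dθ dz.

The integrand becomes 8r^2, so

    ∭_E (8x^2 + 8y^2) dV = ∫_{0}^{2π} ∫_{0}^{6} ∫_{-2}^{2} (8r^2) · r dz dr dθ.

Inner (z): 32r^3.
Middle (r from 0 to 6): 10368.
Outer (θ): 20736π.

Therefore the triple integral equals 20736π.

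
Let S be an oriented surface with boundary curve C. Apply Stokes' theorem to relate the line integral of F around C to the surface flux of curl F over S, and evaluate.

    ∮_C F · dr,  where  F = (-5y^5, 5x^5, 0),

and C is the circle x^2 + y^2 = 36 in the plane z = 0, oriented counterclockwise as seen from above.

Let S be the flat disk x^2 + y^2 ≤ 36 in the plane z = 0, with upward unit normal n̂ = ẑ. By Stokes' theorem,

    ∮_C F · dr = ∬_S (∇ × F) · n̂ dS = ∬_D (curl F)_z dA,

where D is the disk x^2 + y^2 ≤ 36.

Compute the curl of F = (-5y^5, 5x^5, 0):
    (∇ × F)_x = ∂F_z/∂y - ∂F_y/∂z = 0,
    (∇ × F)_y = ∂F_x/∂z - ∂F_z/∂x = 0,
    (∇ × F)_z = ∂F_y/∂x - ∂F_x/∂y = 25x^4 + 25y^4.

On z = 0, (curl F)_z = 25x^4 + 25y^4.

Convert to polar (x = r cos θ, y = r sin θ, dA = r dr dθ); the integrand becomes 25r^4(sin(θ)^4 + cos(θ)^4), so

    ∬_D (curl F)_z dA = ∫_0^{2π} ∫_0^{6} (25r^4(sin(θ)^4 + cos(θ)^4)) · r dr dθ.

Inner (r from 0 to 6): 194400sin(θ)^4 + 194400cos(θ)^4.
Outer (θ from 0 to 2π): 291600π.

Therefore ∮_C F · dr = 291600π.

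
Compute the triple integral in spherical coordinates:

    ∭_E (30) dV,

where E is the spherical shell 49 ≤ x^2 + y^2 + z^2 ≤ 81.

In spherical coordinates, x = ρ sin(φ) cos(θ), y = ρ sin(φ) sin(θ), z = ρ cos(φ), and dV = ρ^2 sin(φ) dρ dφ dθ.

The integrand becomes 30, so

    ∭_E (30) dV = ∫_{0}^{2π} ∫_{0}^{π} ∫_{7}^{9} (30) · ρ^2 sin(φ) dρ dφ dθ.

Inner (ρ): 3860sin(φ).
Middle (φ): 7720.
Outer (θ): 15440π.

Therefore the triple integral equals 15440π.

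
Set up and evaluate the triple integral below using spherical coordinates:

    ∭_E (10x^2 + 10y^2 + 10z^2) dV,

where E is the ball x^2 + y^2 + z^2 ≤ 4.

In spherical coordinates, x = ρ sin(φ) cos(θ), y = ρ sin(φ) sin(θ), z = ρ cos(φ), and dV = ρ^2 sin(φ) dρ dφ dθ.

The integrand becomes 10ρ^2, so

    ∭_E (10x^2 + 10y^2 + 10z^2) dV = ∫_{0}^{2π} ∫_{0}^{π} ∫_{0}^{2} (10ρ^2) · ρ^2 sin(φ) dρ dφ dθ.

Inner (ρ): 64sin(φ).
Middle (φ): 128.
Outer (θ): 256π.

Therefore the triple integral equals 256π.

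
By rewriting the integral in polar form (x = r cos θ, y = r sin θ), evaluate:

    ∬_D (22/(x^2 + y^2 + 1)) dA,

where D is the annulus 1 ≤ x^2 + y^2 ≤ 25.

The region D is 1 ≤ r ≤ 5, 0 ≤ θ ≤ 2π in polar coordinates, where x = r cos(θ), y = r sin(θ), and dA = r dr dθ.

Under the substitution, the integrand becomes 22/(r^2 + 1), so

    ∬_D (22/(x^2 + y^2 + 1)) dA = ∫_{0}^{2π} ∫_{1}^{5} (22/(r^2 + 1)) · r dr dθ.

Inner integral (in r): ∫_{1}^{5} (22/(r^2 + 1)) · r dr = log(1792160394037).

Outer integral (in θ): ∫_{0}^{2π} (log(1792160394037)) dθ = 22π log(13).

Therefore ∬_D (22/(x^2 + y^2 + 1)) dA = 22π log(13).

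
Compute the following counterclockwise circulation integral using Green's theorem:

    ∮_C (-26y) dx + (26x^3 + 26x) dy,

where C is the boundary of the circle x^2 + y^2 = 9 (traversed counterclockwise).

Green's theorem converts the closed line integral into a double integral over the enclosed region D:

    ∮_C P dx + Q dy = ∬_D (∂Q/∂x - ∂P/∂y) dA.

Here P = -26y, Q = 26x^3 + 26x, so

    ∂Q/∂x = 78x^2 + 26,    ∂P/∂y = -26,
    ∂Q/∂x - ∂P/∂y = 78x^2 + 52.

D is the region x^2 + y^2 ≤ 9. Evaluating the double integral:

In polar coordinates (x = r cos θ, y = r sin θ, dA = r dr dθ) the integrand becomes 78r^2cos(θ)^2 + 52, so

    ∬_D (78x^2 + 52) dA = ∫_0^{2π} ∫_0^{3} (78r^2cos(θ)^2 + 52) · r dr dθ.

Inner (r from 0 to 3): 3159cos(θ)^2/2 + 234.
Outer (θ from 0 to 2π): 4095π/2.

Therefore ∮_C P dx + Q dy = 4095π/2.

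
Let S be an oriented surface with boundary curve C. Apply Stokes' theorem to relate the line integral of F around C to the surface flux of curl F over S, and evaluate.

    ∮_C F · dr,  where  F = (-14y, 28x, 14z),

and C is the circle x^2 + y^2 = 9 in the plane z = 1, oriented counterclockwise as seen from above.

Let S be the flat disk x^2 + y^2 ≤ 9 in the plane z = 1, with upward unit normal n̂ = ẑ. By Stokes' theorem,

    ∮_C F · dr = ∬_S (∇ × F) · n̂ dS = ∬_D (curl F)_z dA,

where D is the disk x^2 + y^2 ≤ 9.

Compute the curl of F = (-14y, 28x, 14z):
    (∇ × F)_x = ∂F_z/∂y - ∂F_y/∂z = 0,
    (∇ × F)_y = ∂F_x/∂z - ∂F_z/∂x = 0,
    (∇ × F)_z = ∂F_y/∂x - ∂F_x/∂y = 42.

On z = 1, (curl F)_z = 42.

Convert to polar (x = r cos θ, y = r sin θ, dA = r dr dθ); the integrand becomes 42, so

    ∬_D (curl F)_z dA = ∫_0^{2π} ∫_0^{3} (42) · r dr dθ.

Inner (r from 0 to 3): 189.
Outer (θ from 0 to 2π): 378π.

Therefore ∮_C F · dr = 378π.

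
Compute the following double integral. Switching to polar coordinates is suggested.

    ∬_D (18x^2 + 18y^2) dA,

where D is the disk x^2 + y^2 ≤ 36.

The region D is 0 ≤ r ≤ 6, 0 ≤ θ ≤ 2π in polar coordinates, where x = r cos(θ), y = r sin(θ), and dA = r dr dθ.

Under the substitution, the integrand becomes 18r^2, so

    ∬_D (18x^2 + 18y^2) dA = ∫_{0}^{2π} ∫_{0}^{6} (18r^2) · r dr dθ.

Inner integral (in r): ∫_{0}^{6} (18r^2) · r dr = 5832.

Outer integral (in θ): ∫_{0}^{2π} (5832) dθ = 11664π.

Therefore ∬_D (18x^2 + 18y^2) dA = 11664π.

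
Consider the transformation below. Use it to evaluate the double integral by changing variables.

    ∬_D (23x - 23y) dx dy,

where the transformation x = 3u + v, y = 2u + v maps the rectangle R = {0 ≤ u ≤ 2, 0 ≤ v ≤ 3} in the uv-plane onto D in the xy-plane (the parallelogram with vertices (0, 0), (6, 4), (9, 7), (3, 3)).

Compute the Jacobian determinant of (x, y) with respect to (u, v):

    ∂(x,y)/∂(u,v) = | 3  1 | = (3)(1) - (1)(2) = 1.
                   | 2  1 |

Its absolute value is |J| = 1 (the area scaling factor).

Substituting x = 3u + v, y = 2u + v into the integrand,

    23x - 23y → 23u,

so the integral becomes

    ∬_R (23u) · |J| du dv = ∫_0^2 ∫_0^3 (23u) dv du.

Inner (v): 69u.
Outer (u): 138.

Therefore ∬_D (23x - 23y) dx dy = 138.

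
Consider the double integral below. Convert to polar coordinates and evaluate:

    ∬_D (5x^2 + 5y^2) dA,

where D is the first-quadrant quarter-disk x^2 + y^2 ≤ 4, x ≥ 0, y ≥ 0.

The region D is 0 ≤ r ≤ 2, 0 ≤ θ ≤ π/2 in polar coordinates, where x = r cos(θ), y = r sin(θ), and dA = r dr dθ.

Under the substitution, the integrand becomes 5r^2, so

    ∬_D (5x^2 + 5y^2) dA = ∫_{0}^{π/2} ∫_{0}^{2} (5r^2) · r dr dθ.

Inner integral (in r): ∫_{0}^{2} (5r^2) · r dr = 20.

Outer integral (in θ): ∫_{0}^{π/2} (20) dθ = 10π.

Therefore ∬_D (5x^2 + 5y^2) dA = 10π.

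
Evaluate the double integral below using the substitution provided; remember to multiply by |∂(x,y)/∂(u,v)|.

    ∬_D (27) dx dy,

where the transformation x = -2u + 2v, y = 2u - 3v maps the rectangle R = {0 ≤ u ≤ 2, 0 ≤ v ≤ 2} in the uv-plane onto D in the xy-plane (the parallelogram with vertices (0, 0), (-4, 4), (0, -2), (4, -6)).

Compute the Jacobian determinant of (x, y) with respect to (u, v):

    ∂(x,y)/∂(u,v) = | -2  2 | = (-2)(-3) - (2)(2) = 2.
                   | 2  -3 |

Its absolute value is |J| = 2 (the area scaling factor).

Substituting x = -2u + 2v, y = 2u - 3v into the integrand,

    27 → 27,

so the integral becomes

    ∬_R (27) · |J| du dv = ∫_0^2 ∫_0^2 (54) dv du.

Inner (v): 108.
Outer (u): 216.

Therefore ∬_D (27) dx dy = 216.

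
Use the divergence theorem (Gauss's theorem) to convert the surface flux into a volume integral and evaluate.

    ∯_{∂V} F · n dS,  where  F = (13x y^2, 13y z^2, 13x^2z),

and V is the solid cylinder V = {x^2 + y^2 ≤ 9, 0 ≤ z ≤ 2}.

By the divergence theorem,

    ∯_{∂V} F · n dS = ∭_V (∇ · F) dV.

Compute the divergence:
    ∇ · F = ∂F_x/∂x + ∂F_y/∂y + ∂F_z/∂z = 13y^2 + 13z^2 + 13x^2 = 13x^2 + 13y^2 + 13z^2.

In cylindrical coordinates, x = r cos(θ), y = r sin(θ), z = z, dV = r dr dθ dz, with 0 ≤ r ≤ 3, 0 ≤ θ ≤ 2π, 0 ≤ z ≤ 2.

The integrand, after substitution and multiplying by the volume element, becomes (13r^2 + 13z^2) · r, so

    ∭_V (∇·F) dV = ∫_0^{2π} ∫_0^{3} ∫_0^{2} (13r^2 + 13z^2) · r dz dr dθ.

Inner (z from 0 to 2): 26r (r^2 + 4/3).
Middle (r from 0 to 3): 1365/2.
Outer (θ from 0 to 2π): 1365π.

Therefore ∯_{∂V} F · n dS = 1365π.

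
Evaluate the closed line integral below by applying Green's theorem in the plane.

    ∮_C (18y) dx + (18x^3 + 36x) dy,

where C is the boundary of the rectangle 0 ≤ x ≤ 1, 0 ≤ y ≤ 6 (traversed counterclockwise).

Green's theorem converts the closed line integral into a double integral over the enclosed region D:

    ∮_C P dx + Q dy = ∬_D (∂Q/∂x - ∂P/∂y) dA.

Here P = 18y, Q = 18x^3 + 36x, so

    ∂Q/∂x = 54x^2 + 36,    ∂P/∂y = 18,
    ∂Q/∂x - ∂P/∂y = 54x^2 + 18.

D is the region 0 ≤ x ≤ 1, 0 ≤ y ≤ 6. Evaluating the double integral:

    ∬_D (54x^2 + 18) dA = ∫_0^{1} ∫_0^{6} (54x^2 + 18) dy dx.

Inner (y from 0 to 6): 324x^2 + 108.
Outer (x from 0 to 1): 216.

Therefore ∮_C P dx + Q dy = 216.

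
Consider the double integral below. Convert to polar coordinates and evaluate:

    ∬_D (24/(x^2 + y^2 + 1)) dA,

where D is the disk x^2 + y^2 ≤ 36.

The region D is 0 ≤ r ≤ 6, 0 ≤ θ ≤ 2π in polar coordinates, where x = r cos(θ), y = r sin(θ), and dA = r dr dθ.

Under the substitution, the integrand becomes 24/(r^2 + 1), so

    ∬_D (24/(x^2 + y^2 + 1)) dA = ∫_{0}^{2π} ∫_{0}^{6} (24/(r^2 + 1)) · r dr dθ.

Inner integral (in r): ∫_{0}^{6} (24/(r^2 + 1)) · r dr = log(6582952005840035281).

Outer integral (in θ): ∫_{0}^{2π} (log(6582952005840035281)) dθ = 24π log(37).

Therefore ∬_D (24/(x^2 + y^2 + 1)) dA = 24π log(37).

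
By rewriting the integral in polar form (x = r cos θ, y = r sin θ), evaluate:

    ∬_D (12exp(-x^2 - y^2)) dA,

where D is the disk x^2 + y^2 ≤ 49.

The region D is 0 ≤ r ≤ 7, 0 ≤ θ ≤ 2π in polar coordinates, where x = r cos(θ), y = r sin(θ), and dA = r dr dθ.

Under the substitution, the integrand becomes 12exp(-r^2), so

    ∬_D (12exp(-x^2 - y^2)) dA = ∫_{0}^{2π} ∫_{0}^{7} (12exp(-r^2)) · r dr dθ.

Inner integral (in r): ∫_{0}^{7} (12exp(-r^2)) · r dr = 6 - 6exp(-49).

Outer integral (in θ): ∫_{0}^{2π} (6 - 6exp(-49)) dθ = -12π exp(-49) + 12π.

Therefore ∬_D (12exp(-x^2 - y^2)) dA = -12π exp(-49) + 12π.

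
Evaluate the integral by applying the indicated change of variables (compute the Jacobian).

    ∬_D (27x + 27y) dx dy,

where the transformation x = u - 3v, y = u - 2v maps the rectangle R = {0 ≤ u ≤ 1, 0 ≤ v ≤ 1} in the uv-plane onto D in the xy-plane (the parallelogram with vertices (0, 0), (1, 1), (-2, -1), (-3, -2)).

Compute the Jacobian determinant of (x, y) with respect to (u, v):

    ∂(x,y)/∂(u,v) = | 1  -3 | = (1)(-2) - (-3)(1) = 1.
                   | 1  -2 |

Its absolute value is |J| = 1 (the area scaling factor).

Substituting x = u - 3v, y = u - 2v into the integrand,

    27x + 27y → 54u - 135v,

so the integral becomes

    ∬_R (54u - 135v) · |J| du dv = ∫_0^1 ∫_0^1 (54u - 135v) dv du.

Inner (v): 54u - 135/2.
Outer (u): -81/2.

Therefore ∬_D (27x + 27y) dx dy = -81/2.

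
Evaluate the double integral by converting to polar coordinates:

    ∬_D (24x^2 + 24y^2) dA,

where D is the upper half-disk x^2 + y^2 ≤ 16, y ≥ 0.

The region D is 0 ≤ r ≤ 4, 0 ≤ θ ≤ π in polar coordinates, where x = r cos(θ), y = r sin(θ), and dA = r dr dθ.

Under the substitution, the integrand becomes 24r^2, so

    ∬_D (24x^2 + 24y^2) dA = ∫_{0}^{π} ∫_{0}^{4} (24r^2) · r dr dθ.

Inner integral (in r): ∫_{0}^{4} (24r^2) · r dr = 1536.

Outer integral (in θ): ∫_{0}^{π} (1536) dθ = 1536π.

Therefore ∬_D (24x^2 + 24y^2) dA = 1536π.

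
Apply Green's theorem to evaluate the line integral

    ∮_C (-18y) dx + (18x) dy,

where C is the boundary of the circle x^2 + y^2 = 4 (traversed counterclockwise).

Green's theorem converts the closed line integral into a double integral over the enclosed region D:

    ∮_C P dx + Q dy = ∬_D (∂Q/∂x - ∂P/∂y) dA.

Here P = -18y, Q = 18x, so

    ∂Q/∂x = 18,    ∂P/∂y = -18,
    ∂Q/∂x - ∂P/∂y = 36.

D is the region x^2 + y^2 ≤ 4. Evaluating the double integral:

In polar coordinates (x = r cos θ, y = r sin θ, dA = r dr dθ) the integrand becomes 36, so

    ∬_D (36) dA = ∫_0^{2π} ∫_0^{2} (36) · r dr dθ.

Inner (r from 0 to 2): 72.
Outer (θ from 0 to 2π): 144π.

Therefore ∮_C P dx + Q dy = 144π.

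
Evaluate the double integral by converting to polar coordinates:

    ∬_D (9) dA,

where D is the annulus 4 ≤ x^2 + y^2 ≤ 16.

The region D is 2 ≤ r ≤ 4, 0 ≤ θ ≤ 2π in polar coordinates, where x = r cos(θ), y = r sin(θ), and dA = r dr dθ.

Under the substitution, the integrand becomes 9, so

    ∬_D (9) dA = ∫_{0}^{2π} ∫_{2}^{4} (9) · r dr dθ.

Inner integral (in r): ∫_{2}^{4} (9) · r dr = 54.

Outer integral (in θ): ∫_{0}^{2π} (54) dθ = 108π.

Therefore ∬_D (9) dA = 108π.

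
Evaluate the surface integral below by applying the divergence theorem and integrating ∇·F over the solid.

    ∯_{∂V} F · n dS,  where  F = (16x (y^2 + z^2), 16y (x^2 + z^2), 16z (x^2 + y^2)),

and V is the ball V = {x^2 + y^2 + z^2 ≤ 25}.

By the divergence theorem,

    ∯_{∂V} F · n dS = ∭_V (∇ · F) dV.

Compute the divergence:
    ∇ · F = ∂F_x/∂x + ∂F_y/∂y + ∂F_z/∂z = 16y^2 + 16z^2 + 16x^2 + 16z^2 + 16x^2 + 16y^2 = 32x^2 + 32y^2 + 32z^2.

In spherical coordinates, x = ρ sin(φ) cos(θ), y = ρ sin(φ) sin(θ), z = ρ cos(φ), dV = ρ^2 sin(φ) dρ dφ dθ, with 0 ≤ ρ ≤ 5, 0 ≤ φ ≤ π, 0 ≤ θ ≤ 2π.

The integrand, after substitution and multiplying by the volume element, becomes (32ρ^2) · ρ^2 sin(φ), so

    ∭_V (∇·F) dV = ∫_0^{2π} ∫_0^{π} ∫_0^{5} (32ρ^2) · ρ^2 sin(φ) dρ dφ dθ.

Inner (ρ from 0 to 5): 20000sin(φ).
Middle (φ from 0 to π): 40000.
Outer (θ from 0 to 2π): 80000π.

Therefore ∯_{∂V} F · n dS = 80000π.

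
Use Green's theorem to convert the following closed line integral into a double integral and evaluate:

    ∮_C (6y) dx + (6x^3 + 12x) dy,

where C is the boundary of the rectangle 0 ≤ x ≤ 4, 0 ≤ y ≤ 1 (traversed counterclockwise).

Green's theorem converts the closed line integral into a double integral over the enclosed region D:

    ∮_C P dx + Q dy = ∬_D (∂Q/∂x - ∂P/∂y) dA.

Here P = 6y, Q = 6x^3 + 12x, so

    ∂Q/∂x = 18x^2 + 12,    ∂P/∂y = 6,
    ∂Q/∂x - ∂P/∂y = 18x^2 + 6.

D is the region 0 ≤ x ≤ 4, 0 ≤ y ≤ 1. Evaluating the double integral:

    ∬_D (18x^2 + 6) dA = ∫_0^{4} ∫_0^{1} (18x^2 + 6) dy dx.

Inner (y from 0 to 1): 18x^2 + 6.
Outer (x from 0 to 4): 408.

Therefore ∮_C P dx + Q dy = 408.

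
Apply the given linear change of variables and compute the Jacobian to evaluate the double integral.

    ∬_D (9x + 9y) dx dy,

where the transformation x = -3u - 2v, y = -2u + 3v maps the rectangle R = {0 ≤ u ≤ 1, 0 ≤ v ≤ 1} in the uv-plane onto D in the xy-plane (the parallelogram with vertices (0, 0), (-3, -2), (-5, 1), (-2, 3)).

Compute the Jacobian determinant of (x, y) with respect to (u, v):

    ∂(x,y)/∂(u,v) = | -3  -2 | = (-3)(3) - (-2)(-2) = -13.
                   | -2  3 |

Its absolute value is |J| = 13 (the area scaling factor).

Substituting x = -3u - 2v, y = -2u + 3v into the integrand,

    9x + 9y → -45u + 9v,

so the integral becomes

    ∬_R (-45u + 9v) · |J| du dv = ∫_0^1 ∫_0^1 (-585u + 117v) dv du.

Inner (v): 117/2 - 585u.
Outer (u): -234.

Therefore ∬_D (9x + 9y) dx dy = -234.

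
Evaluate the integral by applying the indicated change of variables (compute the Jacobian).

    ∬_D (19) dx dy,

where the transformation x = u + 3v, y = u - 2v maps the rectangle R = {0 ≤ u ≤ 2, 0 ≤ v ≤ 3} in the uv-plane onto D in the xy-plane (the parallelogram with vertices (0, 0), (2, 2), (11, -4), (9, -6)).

Compute the Jacobian determinant of (x, y) with respect to (u, v):

    ∂(x,y)/∂(u,v) = | 1  3 | = (1)(-2) - (3)(1) = -5.
                   | 1  -2 |

Its absolute value is |J| = 5 (the area scaling factor).

Substituting x = u + 3v, y = u - 2v into the integrand,

    19 → 19,

so the integral becomes

    ∬_R (19) · |J| du dv = ∫_0^2 ∫_0^3 (95) dv du.

Inner (v): 285.
Outer (u): 570.

Therefore ∬_D (19) dx dy = 570.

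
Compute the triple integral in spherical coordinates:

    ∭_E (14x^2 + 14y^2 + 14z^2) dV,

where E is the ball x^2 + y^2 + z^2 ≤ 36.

In spherical coordinates, x = ρ sin(φ) cos(θ), y = ρ sin(φ) sin(θ), z = ρ cos(φ), and dV = ρ^2 sin(φ) dρ dφ dθ.

The integrand becomes 14ρ^2, so

    ∭_E (14x^2 + 14y^2 + 14z^2) dV = ∫_{0}^{2π} ∫_{0}^{π} ∫_{0}^{6} (14ρ^2) · ρ^2 sin(φ) dρ dφ dθ.

Inner (ρ): 108864sin(φ)/5.
Middle (φ): 217728/5.
Outer (θ): 435456π/5.

Therefore the triple integral equals 435456π/5.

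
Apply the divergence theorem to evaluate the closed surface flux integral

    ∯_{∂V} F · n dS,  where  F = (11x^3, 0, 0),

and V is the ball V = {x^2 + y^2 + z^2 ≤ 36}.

By the divergence theorem,

    ∯_{∂V} F · n dS = ∭_V (∇ · F) dV.

Compute the divergence:
    ∇ · F = ∂F_x/∂x + ∂F_y/∂y + ∂F_z/∂z = 33x^2 + 0 + 0 = 33x^2.

In spherical coordinates, x = ρ sin(φ) cos(θ), y = ρ sin(φ) sin(θ), z = ρ cos(φ), dV = ρ^2 sin(φ) dρ dφ dθ, with 0 ≤ ρ ≤ 6, 0 ≤ φ ≤ π, 0 ≤ θ ≤ 2π.

The integrand, after substitution and multiplying by the volume element, becomes (33ρ^2sin(φ)^2cos(θ)^2) · ρ^2 sin(φ), so

    ∭_V (∇·F) dV = ∫_0^{2π} ∫_0^{π} ∫_0^{6} (33ρ^2sin(φ)^2cos(θ)^2) · ρ^2 sin(φ) dρ dφ dθ.

Inner (ρ from 0 to 6): 256608sin(φ)^3cos(θ)^2/5.
Middle (φ from 0 to π): 342144cos(θ)^2/5.
Outer (θ from 0 to 2π): 342144π/5.

Therefore ∯_{∂V} F · n dS = 342144π/5.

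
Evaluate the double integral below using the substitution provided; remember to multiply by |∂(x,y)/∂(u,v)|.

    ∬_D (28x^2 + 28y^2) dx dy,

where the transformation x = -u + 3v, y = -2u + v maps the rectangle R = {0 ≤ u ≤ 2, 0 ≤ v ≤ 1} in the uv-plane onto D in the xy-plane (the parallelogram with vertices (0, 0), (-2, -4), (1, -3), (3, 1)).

Compute the Jacobian determinant of (x, y) with respect to (u, v):

    ∂(x,y)/∂(u,v) = | -1  3 | = (-1)(1) - (3)(-2) = 5.
                   | -2  1 |

Its absolute value is |J| = 5 (the area scaling factor).

Substituting x = -u + 3v, y = -2u + v into the integrand,

    28x^2 + 28y^2 → 140u^2 - 280u v + 280v^2,

so the integral becomes

    ∬_R (140u^2 - 280u v + 280v^2) · |J| du dv = ∫_0^2 ∫_0^1 (700u^2 - 1400u v + 1400v^2) dv du.

Inner (v): 700u^2 - 700u + 1400/3.
Outer (u): 1400.

Therefore ∬_D (28x^2 + 28y^2) dx dy = 1400.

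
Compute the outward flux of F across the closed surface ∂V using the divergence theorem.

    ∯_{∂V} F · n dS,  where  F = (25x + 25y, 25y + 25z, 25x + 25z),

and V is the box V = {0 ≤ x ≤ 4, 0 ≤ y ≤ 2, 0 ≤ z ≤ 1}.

By the divergence theorem,

    ∯_{∂V} F · n dS = ∭_V (∇ · F) dV.

Compute the divergence:
    ∇ · F = ∂F_x/∂x + ∂F_y/∂y + ∂F_z/∂z = 25 + 25 + 25 = 75.

V is a rectangular box, so dV = dx dy dz with 0 ≤ x ≤ 4, 0 ≤ y ≤ 2, 0 ≤ z ≤ 1.

Integrate (75) over V as an iterated integral:

    ∭_V (∇·F) dV = ∫_0^{4} ∫_0^{2} ∫_0^{1} (75) dz dy dx.

Inner (z from 0 to 1): 75.
Middle (y from 0 to 2): 150.
Outer (x from 0 to 4): 600.

Therefore ∯_{∂V} F · n dS = 600.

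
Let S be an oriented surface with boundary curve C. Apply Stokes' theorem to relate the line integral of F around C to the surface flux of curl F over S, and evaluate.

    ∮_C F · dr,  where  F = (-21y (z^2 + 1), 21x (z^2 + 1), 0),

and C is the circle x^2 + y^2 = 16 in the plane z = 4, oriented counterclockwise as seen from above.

Let S be the flat disk x^2 + y^2 ≤ 16 in the plane z = 4, with upward unit normal n̂ = ẑ. By Stokes' theorem,

    ∮_C F · dr = ∬_S (∇ × F) · n̂ dS = ∬_D (curl F)_z dA,

where D is the disk x^2 + y^2 ≤ 16.

Compute the curl of F = (-21y (z^2 + 1), 21x (z^2 + 1), 0):
    (∇ × F)_x = ∂F_z/∂y - ∂F_y/∂z = -42x z,
    (∇ × F)_y = ∂F_x/∂z - ∂F_z/∂x = -42y z,
    (∇ × F)_z = ∂F_y/∂x - ∂F_x/∂y = 42z^2 + 42.

On z = 4, (curl F)_z = 714.

Convert to polar (x = r cos θ, y = r sin θ, dA = r dr dθ); the integrand becomes 714, so

    ∬_D (curl F)_z dA = ∫_0^{2π} ∫_0^{4} (714) · r dr dθ.

Inner (r from 0 to 4): 5712.
Outer (θ from 0 to 2π): 11424π.

Therefore ∮_C F · dr = 11424π.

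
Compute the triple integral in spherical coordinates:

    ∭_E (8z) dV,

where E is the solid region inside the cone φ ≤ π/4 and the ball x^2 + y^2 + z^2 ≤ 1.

In spherical coordinates, x = ρ sin(φ) cos(θ), y = ρ sin(φ) sin(θ), z = ρ cos(φ), and dV = ρ^2 sin(φ) dρ dφ dθ.

The integrand becomes 8ρ cos(φ), so

    ∭_E (8z) dV = ∫_{0}^{2π} ∫_{0}^{π/4} ∫_{0}^{1} (8ρ cos(φ)) · ρ^2 sin(φ) dρ dφ dθ.

Inner (ρ): sin(2φ).
Middle (φ): 1/2.
Outer (θ): π.

Therefore the triple integral equals π.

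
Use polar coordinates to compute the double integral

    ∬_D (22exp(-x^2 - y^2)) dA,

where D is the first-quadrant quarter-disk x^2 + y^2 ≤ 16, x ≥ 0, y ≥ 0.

The region D is 0 ≤ r ≤ 4, 0 ≤ θ ≤ π/2 in polar coordinates, where x = r cos(θ), y = r sin(θ), and dA = r dr dθ.

Under the substitution, the integrand becomes 22exp(-r^2), so

    ∬_D (22exp(-x^2 - y^2)) dA = ∫_{0}^{π/2} ∫_{0}^{4} (22exp(-r^2)) · r dr dθ.

Inner integral (in r): ∫_{0}^{4} (22exp(-r^2)) · r dr = 11 - 11exp(-16).

Outer integral (in θ): ∫_{0}^{π/2} (11 - 11exp(-16)) dθ = -11π (1 - exp(16))exp(-16)/2.

Therefore ∬_D (22exp(-x^2 - y^2)) dA = -11π (1 - exp(16))exp(-16)/2.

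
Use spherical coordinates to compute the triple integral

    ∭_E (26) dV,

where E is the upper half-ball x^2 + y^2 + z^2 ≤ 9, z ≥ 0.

In spherical coordinates, x = ρ sin(φ) cos(θ), y = ρ sin(φ) sin(θ), z = ρ cos(φ), and dV = ρ^2 sin(φ) dρ dφ dθ.

The integrand becomes 26, so

    ∭_E (26) dV = ∫_{0}^{2π} ∫_{0}^{π/2} ∫_{0}^{3} (26) · ρ^2 sin(φ) dρ dφ dθ.

Inner (ρ): 234sin(φ).
Middle (φ): 234.
Outer (θ): 468π.

Therefore the triple integral equals 468π.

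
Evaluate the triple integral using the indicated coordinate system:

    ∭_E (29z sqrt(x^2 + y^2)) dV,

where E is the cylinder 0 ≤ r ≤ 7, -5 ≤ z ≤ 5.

In cylindrical coordinates, x = r cos(θ), y = r sin(θ), z = z, and dV = r dr dθ dz.

The integrand becomes 29r z, so

    ∭_E (29z sqrt(x^2 + y^2)) dV = ∫_{0}^{2π} ∫_{0}^{7} ∫_{-5}^{5} (29r z) · r dz dr dθ.

Inner (z): 0.
Middle (r from 0 to 7): 0.
Outer (θ): 0.

Therefore the triple integral equals 0.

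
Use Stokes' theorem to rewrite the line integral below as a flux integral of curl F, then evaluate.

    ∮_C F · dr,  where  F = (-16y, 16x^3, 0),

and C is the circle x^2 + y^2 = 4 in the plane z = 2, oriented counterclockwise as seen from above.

Let S be the flat disk x^2 + y^2 ≤ 4 in the plane z = 2, with upward unit normal n̂ = ẑ. By Stokes' theorem,

    ∮_C F · dr = ∬_S (∇ × F) · n̂ dS = ∬_D (curl F)_z dA,

where D is the disk x^2 + y^2 ≤ 4.

Compute the curl of F = (-16y, 16x^3, 0):
    (∇ × F)_x = ∂F_z/∂y - ∂F_y/∂z = 0,
    (∇ × F)_y = ∂F_x/∂z - ∂F_z/∂x = 0,
    (∇ × F)_z = ∂F_y/∂x - ∂F_x/∂y = 48x^2 + 16.

On z = 2, (curl F)_z = 48x^2 + 16.

Convert to polar (x = r cos θ, y = r sin θ, dA = r dr dθ); the integrand becomes 48r^2cos(θ)^2 + 16, so

    ∬_D (curl F)_z dA = ∫_0^{2π} ∫_0^{2} (48r^2cos(θ)^2 + 16) · r dr dθ.

Inner (r from 0 to 2): 192cos(θ)^2 + 32.
Outer (θ from 0 to 2π): 256π.

Therefore ∮_C F · dr = 256π.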